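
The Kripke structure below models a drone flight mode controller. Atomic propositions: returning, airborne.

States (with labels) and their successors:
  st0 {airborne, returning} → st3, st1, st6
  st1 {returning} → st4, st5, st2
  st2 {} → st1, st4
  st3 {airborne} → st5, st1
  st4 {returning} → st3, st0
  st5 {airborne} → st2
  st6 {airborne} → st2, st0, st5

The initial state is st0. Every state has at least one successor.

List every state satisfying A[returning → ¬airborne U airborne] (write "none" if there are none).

States satisfying returning → ¬airborne: {st1, st2, st3, st4, st5, st6}.
States satisfying airborne: {st0, st3, st5, st6}.
States satisfying A[returning → ¬airborne U airborne]: {st0, st3, st4, st5, st6}.

{st0, st3, st4, st5, st6}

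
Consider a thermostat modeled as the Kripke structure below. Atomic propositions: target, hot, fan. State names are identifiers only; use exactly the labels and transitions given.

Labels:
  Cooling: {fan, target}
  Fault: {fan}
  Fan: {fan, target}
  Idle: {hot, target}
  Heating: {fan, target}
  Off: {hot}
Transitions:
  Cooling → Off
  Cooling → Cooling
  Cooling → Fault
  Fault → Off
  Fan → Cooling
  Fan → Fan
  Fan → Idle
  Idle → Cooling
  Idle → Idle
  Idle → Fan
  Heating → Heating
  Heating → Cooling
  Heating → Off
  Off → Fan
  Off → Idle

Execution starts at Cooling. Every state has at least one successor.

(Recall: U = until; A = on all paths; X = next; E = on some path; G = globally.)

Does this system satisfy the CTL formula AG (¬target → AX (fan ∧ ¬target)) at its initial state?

Does not hold

States satisfying ¬target → AX (fan ∧ ¬target): {Cooling, Fan, Idle, Heating}.
States satisfying AG (¬target → AX (fan ∧ ¬target)): ∅.
Fault is reachable from Cooling and violates ¬target → AX (fan ∧ ¬target), so AG fails at Cooling.
Cooling ∉ Sat(AG (¬target → AX (fan ∧ ¬target))).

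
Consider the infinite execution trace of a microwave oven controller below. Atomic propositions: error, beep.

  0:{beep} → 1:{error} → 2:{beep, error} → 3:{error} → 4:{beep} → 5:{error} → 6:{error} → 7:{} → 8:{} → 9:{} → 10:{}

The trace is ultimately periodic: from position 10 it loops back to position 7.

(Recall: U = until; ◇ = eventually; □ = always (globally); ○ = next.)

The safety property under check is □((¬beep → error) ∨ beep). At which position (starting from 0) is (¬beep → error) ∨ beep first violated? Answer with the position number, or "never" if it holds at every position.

Check (¬beep → error) ∨ beep at each position in order: 0 ✓, 1 ✓, 2 ✓, 3 ✓, 4 ✓, 5 ✓, 6 ✓.
At position 7 the labels are {}, so (¬beep → error) ∨ beep is false there. This is the first violation.

7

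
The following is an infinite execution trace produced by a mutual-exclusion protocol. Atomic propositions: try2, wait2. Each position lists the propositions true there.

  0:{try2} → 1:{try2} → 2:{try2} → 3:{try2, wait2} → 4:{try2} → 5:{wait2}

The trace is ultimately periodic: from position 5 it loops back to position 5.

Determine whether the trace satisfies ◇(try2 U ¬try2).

Holds

try2 U ¬try2 holds at position 0, which is reachable from 0, so ◇(try2 U ¬try2) holds.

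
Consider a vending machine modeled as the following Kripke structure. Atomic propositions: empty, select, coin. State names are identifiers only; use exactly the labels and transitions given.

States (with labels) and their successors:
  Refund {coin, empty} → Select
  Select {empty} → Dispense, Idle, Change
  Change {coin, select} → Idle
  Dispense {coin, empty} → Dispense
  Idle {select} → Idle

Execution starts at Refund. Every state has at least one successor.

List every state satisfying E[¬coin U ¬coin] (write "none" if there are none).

States satisfying ¬coin: {Select, Idle}.
States satisfying E[¬coin U ¬coin]: {Select, Idle}.

{Select, Idle}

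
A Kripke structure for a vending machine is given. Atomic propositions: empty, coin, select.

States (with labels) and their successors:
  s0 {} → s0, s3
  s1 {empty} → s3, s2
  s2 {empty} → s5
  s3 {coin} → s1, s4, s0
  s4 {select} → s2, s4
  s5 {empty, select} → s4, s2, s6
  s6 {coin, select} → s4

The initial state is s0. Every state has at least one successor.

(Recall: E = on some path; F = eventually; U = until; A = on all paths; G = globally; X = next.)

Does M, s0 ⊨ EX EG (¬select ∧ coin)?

States satisfying EG (¬select ∧ coin): ∅.
States satisfying EX EG (¬select ∧ coin): ∅.
No suitable path/successor from s0 witnesses the formula.
s0 ∉ Sat(EX EG (¬select ∧ coin)).

No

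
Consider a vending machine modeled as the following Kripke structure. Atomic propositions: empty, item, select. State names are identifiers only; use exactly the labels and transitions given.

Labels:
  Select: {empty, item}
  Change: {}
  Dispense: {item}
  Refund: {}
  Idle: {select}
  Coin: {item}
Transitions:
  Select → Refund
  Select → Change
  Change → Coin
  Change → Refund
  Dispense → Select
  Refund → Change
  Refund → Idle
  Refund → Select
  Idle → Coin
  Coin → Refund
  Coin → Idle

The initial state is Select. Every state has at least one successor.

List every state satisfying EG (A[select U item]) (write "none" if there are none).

{Idle, Coin}

States satisfying A[select U item]: {Select, Dispense, Idle, Coin}.
States satisfying EG (A[select U item]): {Idle, Coin}.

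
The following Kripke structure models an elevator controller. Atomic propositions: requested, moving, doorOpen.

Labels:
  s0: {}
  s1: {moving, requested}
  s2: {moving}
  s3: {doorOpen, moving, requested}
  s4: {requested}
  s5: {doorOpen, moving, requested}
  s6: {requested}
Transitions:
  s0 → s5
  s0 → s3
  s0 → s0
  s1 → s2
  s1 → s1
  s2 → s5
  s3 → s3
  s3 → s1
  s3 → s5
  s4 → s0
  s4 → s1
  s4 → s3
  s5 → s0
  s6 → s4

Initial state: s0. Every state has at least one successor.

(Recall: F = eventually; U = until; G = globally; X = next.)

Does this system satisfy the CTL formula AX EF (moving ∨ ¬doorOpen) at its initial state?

States satisfying EF (moving ∨ ¬doorOpen): {s0, s1, s2, s3, s4, s5, s6}.
States satisfying AX EF (moving ∨ ¬doorOpen): {s0, s1, s2, s3, s4, s5, s6}.
s0 ∈ Sat(AX EF (moving ∨ ¬doorOpen)).

Holds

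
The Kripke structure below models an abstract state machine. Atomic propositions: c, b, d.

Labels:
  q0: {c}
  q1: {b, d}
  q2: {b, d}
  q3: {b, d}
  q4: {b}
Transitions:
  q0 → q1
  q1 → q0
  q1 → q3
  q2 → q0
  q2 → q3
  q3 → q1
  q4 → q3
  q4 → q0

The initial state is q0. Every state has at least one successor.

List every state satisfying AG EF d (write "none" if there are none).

{q0, q1, q2, q3, q4}

States satisfying EF d: {q0, q1, q2, q3, q4}.
States satisfying AG EF d: {q0, q1, q2, q3, q4}.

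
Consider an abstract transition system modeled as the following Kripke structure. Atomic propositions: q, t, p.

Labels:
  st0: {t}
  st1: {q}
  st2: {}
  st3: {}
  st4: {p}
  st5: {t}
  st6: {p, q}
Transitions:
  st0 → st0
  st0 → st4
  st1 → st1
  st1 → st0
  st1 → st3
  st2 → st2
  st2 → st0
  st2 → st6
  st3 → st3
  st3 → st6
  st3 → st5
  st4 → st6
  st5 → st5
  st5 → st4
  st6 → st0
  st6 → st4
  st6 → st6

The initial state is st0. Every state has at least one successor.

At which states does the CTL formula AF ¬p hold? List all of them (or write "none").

States satisfying ¬p: {st0, st1, st2, st3, st5}.
States satisfying AF ¬p: {st0, st1, st2, st3, st5}.

{st0, st1, st2, st3, st5}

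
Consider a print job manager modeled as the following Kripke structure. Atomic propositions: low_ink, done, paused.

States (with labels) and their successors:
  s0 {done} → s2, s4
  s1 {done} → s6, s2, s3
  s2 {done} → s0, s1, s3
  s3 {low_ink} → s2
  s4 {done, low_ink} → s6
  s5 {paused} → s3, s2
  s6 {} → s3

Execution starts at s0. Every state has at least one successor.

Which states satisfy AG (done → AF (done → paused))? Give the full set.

States satisfying done → AF (done → paused): {s3, s4, s5, s6}.
States satisfying AG (done → AF (done → paused)): ∅.

none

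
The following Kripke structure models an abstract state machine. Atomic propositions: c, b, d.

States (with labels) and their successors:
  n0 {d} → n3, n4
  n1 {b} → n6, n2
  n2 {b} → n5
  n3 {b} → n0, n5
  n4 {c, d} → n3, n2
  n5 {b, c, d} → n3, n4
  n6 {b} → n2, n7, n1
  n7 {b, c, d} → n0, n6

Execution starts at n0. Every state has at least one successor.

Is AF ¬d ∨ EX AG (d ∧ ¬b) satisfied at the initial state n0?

Holds

States satisfying ¬d: {n1, n2, n3, n6}.
States satisfying AF ¬d: {n0, n1, n2, n3, n4, n5, n6, n7}.
States satisfying AG (d ∧ ¬b): ∅.
States satisfying EX AG (d ∧ ¬b): ∅.
States satisfying AF ¬d ∨ EX AG (d ∧ ¬b): {n0, n1, n2, n3, n4, n5, n6, n7}.
n0 ∈ Sat(AF ¬d ∨ EX AG (d ∧ ¬b)).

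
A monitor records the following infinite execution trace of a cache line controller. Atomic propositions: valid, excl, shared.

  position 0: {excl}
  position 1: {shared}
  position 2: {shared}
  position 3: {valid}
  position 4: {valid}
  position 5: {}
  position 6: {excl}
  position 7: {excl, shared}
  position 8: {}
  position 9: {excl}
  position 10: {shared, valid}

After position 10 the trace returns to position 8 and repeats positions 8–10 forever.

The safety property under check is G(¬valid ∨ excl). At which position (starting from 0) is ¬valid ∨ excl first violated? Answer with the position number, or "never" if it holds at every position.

3

Check ¬valid ∨ excl at each position in order: 0 ✓, 1 ✓, 2 ✓.
At position 3 the labels are {valid}, so ¬valid ∨ excl is false there. This is the first violation.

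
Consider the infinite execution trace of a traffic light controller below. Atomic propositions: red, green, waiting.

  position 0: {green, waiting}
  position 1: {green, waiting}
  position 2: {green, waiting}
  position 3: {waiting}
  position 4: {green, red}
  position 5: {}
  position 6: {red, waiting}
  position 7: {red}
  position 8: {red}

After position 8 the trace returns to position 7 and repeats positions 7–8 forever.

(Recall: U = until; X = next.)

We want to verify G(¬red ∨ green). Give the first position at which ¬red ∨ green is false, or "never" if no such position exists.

6

Check ¬red ∨ green at each position in order: 0 ✓, 1 ✓, 2 ✓, 3 ✓, 4 ✓, 5 ✓.
At position 6 the labels are {red, waiting}, so ¬red ∨ green is false there. This is the first violation.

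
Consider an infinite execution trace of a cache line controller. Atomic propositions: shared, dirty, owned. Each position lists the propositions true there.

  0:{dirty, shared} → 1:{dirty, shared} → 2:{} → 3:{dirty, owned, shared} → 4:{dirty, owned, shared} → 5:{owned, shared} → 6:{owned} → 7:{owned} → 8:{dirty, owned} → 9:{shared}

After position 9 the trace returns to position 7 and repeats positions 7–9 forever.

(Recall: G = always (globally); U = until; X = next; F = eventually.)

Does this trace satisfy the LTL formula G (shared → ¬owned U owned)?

Satisfied

shared → ¬owned U owned holds at every position 0..9, and those are all positions ever visited, so G (shared → ¬owned U owned) holds.
Positions where shared holds: 0, 1, 3, 4, 5, 9.
Check ¬owned U owned at each: 0→ok, 1→ok, 3→ok, 4→ok, 5→ok, 9→ok.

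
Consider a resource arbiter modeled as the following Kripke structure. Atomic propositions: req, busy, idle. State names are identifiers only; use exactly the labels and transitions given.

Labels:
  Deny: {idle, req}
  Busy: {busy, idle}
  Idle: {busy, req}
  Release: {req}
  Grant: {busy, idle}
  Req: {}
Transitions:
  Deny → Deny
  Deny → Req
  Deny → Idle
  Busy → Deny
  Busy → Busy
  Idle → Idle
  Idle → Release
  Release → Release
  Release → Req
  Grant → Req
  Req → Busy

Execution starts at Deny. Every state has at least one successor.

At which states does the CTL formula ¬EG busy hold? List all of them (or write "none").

States satisfying busy: {Busy, Idle, Grant}.
States satisfying EG busy: {Busy, Idle}.
States satisfying ¬EG busy: {Deny, Release, Grant, Req}.

{Deny, Release, Grant, Req}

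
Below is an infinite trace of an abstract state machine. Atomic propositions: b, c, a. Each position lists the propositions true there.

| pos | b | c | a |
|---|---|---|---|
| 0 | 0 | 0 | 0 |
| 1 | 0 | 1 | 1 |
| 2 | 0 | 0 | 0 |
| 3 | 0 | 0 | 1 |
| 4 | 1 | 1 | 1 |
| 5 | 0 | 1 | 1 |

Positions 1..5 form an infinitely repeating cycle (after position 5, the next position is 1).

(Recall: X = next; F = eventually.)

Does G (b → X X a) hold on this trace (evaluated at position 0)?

b → X X a holds at every position 0..5, and those are all positions ever visited, so G (b → X X a) holds.
Positions where b holds: 4.
Check X X a at each: 4→ok.

Satisfied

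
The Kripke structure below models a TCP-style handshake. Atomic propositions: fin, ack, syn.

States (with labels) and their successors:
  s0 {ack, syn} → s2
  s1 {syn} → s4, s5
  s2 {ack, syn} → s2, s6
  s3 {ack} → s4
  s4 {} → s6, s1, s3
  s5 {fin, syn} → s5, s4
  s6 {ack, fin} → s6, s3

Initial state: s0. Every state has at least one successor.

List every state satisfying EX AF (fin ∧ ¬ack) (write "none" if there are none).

States satisfying AF (fin ∧ ¬ack): {s5}.
States satisfying EX AF (fin ∧ ¬ack): {s1, s5}.

{s1, s5}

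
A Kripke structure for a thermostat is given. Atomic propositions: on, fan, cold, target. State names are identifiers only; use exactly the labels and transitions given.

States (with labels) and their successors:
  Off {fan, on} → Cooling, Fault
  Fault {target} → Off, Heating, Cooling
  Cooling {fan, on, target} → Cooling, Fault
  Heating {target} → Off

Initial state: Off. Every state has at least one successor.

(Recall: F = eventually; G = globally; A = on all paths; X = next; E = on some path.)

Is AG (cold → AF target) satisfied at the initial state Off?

Holds

States satisfying cold → AF target: {Off, Fault, Cooling, Heating}.
States satisfying AG (cold → AF target): {Off, Fault, Cooling, Heating}.
Every state reachable from Off satisfies cold → AF target.
Off ∈ Sat(AG (cold → AF target)).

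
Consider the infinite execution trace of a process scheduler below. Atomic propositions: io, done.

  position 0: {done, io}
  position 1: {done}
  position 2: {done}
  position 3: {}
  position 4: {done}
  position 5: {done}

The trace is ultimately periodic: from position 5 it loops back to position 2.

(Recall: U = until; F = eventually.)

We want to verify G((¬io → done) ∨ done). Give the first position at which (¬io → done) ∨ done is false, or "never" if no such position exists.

Check (¬io → done) ∨ done at each position in order: 0 ✓, 1 ✓, 2 ✓.
At position 3 the labels are {}, so (¬io → done) ∨ done is false there. This is the first violation.

3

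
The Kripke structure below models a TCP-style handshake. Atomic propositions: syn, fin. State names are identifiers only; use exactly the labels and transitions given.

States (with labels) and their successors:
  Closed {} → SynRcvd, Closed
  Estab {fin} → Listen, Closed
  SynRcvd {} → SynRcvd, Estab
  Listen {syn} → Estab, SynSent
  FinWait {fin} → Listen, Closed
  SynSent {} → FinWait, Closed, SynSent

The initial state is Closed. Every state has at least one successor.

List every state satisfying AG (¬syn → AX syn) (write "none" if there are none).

States satisfying ¬syn → AX syn: {Listen}.
States satisfying AG (¬syn → AX syn): ∅.

none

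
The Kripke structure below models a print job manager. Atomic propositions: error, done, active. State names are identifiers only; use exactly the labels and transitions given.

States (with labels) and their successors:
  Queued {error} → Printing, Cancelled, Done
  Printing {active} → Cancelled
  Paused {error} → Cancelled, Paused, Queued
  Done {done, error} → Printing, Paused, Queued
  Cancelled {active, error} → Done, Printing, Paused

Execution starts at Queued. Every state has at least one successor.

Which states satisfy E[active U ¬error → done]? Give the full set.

States satisfying active: {Printing, Cancelled}.
States satisfying ¬error → done: {Queued, Paused, Done, Cancelled}.
States satisfying E[active U ¬error → done]: {Queued, Printing, Paused, Done, Cancelled}.

{Queued, Printing, Paused, Done, Cancelled}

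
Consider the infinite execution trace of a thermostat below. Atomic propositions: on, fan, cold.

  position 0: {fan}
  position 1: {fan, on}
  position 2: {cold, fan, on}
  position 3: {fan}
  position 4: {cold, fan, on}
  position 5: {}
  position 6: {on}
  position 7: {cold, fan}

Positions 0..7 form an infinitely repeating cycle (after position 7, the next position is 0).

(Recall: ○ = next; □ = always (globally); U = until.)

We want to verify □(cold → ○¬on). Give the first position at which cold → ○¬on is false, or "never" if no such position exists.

never

cold → ○¬on holds at every position 0..7, and those are all the positions the trace ever visits, so the invariant □(cold → ○¬on) is never violated.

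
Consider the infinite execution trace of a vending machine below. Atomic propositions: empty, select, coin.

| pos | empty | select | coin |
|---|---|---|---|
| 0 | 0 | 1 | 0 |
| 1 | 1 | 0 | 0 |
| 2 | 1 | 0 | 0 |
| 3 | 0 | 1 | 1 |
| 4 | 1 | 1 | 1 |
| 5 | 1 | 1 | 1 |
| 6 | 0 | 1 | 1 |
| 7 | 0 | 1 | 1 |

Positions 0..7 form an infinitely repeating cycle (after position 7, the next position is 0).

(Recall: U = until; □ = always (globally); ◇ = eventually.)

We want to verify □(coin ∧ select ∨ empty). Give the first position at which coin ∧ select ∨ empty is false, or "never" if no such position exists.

At position 0 the labels are {select}, so coin ∧ select ∨ empty is false there. This is the first violation.

0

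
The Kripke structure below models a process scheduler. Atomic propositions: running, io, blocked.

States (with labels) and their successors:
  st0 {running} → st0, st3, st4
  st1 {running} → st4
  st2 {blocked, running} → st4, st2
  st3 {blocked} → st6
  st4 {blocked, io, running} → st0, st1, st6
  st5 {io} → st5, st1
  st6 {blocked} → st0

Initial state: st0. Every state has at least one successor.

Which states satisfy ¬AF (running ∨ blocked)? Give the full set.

{st5}

States satisfying running ∨ blocked: {st0, st1, st2, st3, st4, st6}.
States satisfying AF (running ∨ blocked): {st0, st1, st2, st3, st4, st6}.
States satisfying ¬AF (running ∨ blocked): {st5}.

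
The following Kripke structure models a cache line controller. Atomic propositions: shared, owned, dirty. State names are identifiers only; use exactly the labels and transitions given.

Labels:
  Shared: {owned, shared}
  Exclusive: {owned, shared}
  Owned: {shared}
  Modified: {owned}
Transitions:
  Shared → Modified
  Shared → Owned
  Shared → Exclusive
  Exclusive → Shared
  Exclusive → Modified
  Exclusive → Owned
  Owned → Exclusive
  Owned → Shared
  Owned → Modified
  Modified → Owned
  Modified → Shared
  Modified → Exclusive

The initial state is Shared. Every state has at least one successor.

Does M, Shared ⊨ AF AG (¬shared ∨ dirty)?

States satisfying AG (¬shared ∨ dirty): ∅.
States satisfying AF AG (¬shared ∨ dirty): ∅.
There is a path from Shared along which AG (¬shared ∨ dirty) never holds.
Shared ∉ Sat(AF AG (¬shared ∨ dirty)).

Does not hold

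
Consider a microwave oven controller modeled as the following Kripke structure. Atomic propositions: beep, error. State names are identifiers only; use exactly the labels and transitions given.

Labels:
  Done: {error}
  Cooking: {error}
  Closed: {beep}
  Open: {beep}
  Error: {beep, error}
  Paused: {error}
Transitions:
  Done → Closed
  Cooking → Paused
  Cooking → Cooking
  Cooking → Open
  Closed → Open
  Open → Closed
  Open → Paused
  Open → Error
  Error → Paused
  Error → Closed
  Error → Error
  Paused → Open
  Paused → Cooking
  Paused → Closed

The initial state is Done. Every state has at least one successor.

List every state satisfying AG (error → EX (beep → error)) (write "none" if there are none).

{Cooking, Closed, Open, Error, Paused}

States satisfying error → EX (beep → error): {Cooking, Closed, Open, Error, Paused}.
States satisfying AG (error → EX (beep → error)): {Cooking, Closed, Open, Error, Paused}.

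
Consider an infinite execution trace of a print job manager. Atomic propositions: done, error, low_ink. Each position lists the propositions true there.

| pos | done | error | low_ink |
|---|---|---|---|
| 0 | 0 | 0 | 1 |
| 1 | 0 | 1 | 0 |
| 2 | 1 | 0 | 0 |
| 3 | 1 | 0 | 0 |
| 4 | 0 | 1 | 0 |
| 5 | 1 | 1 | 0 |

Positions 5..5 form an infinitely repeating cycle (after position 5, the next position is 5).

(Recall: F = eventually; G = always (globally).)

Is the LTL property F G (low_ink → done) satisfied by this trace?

G (low_ink → done) holds at position 1, which is reachable from 0, so F G (low_ink → done) holds.

Holds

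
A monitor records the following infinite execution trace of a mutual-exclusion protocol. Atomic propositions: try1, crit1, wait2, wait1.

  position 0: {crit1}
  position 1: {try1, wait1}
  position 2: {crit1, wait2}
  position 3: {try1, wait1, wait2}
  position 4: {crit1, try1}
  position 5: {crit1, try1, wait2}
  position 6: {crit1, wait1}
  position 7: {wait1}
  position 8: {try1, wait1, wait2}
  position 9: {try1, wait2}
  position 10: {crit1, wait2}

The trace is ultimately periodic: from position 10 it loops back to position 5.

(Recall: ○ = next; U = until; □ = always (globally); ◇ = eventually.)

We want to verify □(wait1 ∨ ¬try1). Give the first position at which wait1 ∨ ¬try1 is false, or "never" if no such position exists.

Check wait1 ∨ ¬try1 at each position in order: 0 ✓, 1 ✓, 2 ✓, 3 ✓.
At position 4 the labels are {crit1, try1}, so wait1 ∨ ¬try1 is false there. This is the first violation.

4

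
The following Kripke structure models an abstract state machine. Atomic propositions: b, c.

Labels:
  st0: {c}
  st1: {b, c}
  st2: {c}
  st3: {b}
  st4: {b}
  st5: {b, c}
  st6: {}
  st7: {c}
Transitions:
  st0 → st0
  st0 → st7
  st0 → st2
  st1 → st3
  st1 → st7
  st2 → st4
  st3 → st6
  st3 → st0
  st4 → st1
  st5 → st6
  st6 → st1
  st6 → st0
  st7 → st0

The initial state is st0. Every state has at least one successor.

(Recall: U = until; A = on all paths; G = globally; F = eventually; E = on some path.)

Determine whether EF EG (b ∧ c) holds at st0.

States satisfying EG (b ∧ c): ∅.
States satisfying EF EG (b ∧ c): ∅.
No suitable path/successor from st0 witnesses the formula.
st0 ∉ Sat(EF EG (b ∧ c)).

Violated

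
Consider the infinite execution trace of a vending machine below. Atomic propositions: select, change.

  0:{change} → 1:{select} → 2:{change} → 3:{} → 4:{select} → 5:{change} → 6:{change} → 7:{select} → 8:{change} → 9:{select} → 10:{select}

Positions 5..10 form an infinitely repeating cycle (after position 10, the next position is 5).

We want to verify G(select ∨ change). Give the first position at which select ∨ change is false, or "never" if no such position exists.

Check select ∨ change at each position in order: 0 ✓, 1 ✓, 2 ✓.
At position 3 the labels are {}, so select ∨ change is false there. This is the first violation.

3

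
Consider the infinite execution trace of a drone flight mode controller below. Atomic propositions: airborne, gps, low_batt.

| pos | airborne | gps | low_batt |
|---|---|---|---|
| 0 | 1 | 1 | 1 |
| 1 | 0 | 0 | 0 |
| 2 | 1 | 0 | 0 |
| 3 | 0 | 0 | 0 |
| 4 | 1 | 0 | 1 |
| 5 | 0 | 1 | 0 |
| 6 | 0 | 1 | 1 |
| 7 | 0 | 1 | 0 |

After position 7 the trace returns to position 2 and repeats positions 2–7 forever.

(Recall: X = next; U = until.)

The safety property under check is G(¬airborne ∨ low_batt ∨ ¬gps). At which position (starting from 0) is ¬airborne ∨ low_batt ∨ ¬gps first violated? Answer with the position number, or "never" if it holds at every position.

¬airborne ∨ low_batt ∨ ¬gps holds at every position 0..7, and those are all the positions the trace ever visits, so the invariant G(¬airborne ∨ low_batt ∨ ¬gps) is never violated.

never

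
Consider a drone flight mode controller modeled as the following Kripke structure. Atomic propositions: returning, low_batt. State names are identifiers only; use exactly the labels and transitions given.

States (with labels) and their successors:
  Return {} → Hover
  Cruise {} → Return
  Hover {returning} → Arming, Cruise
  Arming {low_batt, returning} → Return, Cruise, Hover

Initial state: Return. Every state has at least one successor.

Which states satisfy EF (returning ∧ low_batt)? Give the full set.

States satisfying returning ∧ low_batt: {Arming}.
States satisfying EF (returning ∧ low_batt): {Return, Cruise, Hover, Arming}.

{Return, Cruise, Hover, Arming}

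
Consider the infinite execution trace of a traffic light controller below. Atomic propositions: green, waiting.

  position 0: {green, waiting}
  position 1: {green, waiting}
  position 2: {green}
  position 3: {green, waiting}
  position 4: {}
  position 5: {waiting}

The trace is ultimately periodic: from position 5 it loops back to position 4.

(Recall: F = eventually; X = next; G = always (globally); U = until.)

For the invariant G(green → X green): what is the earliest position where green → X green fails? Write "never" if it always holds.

Check green → X green at each position in order: 0 ✓, 1 ✓, 2 ✓.
At position 3 the labels are {green, waiting} and the next position 4 has {}, so green → X green is false there. This is the first violation.

3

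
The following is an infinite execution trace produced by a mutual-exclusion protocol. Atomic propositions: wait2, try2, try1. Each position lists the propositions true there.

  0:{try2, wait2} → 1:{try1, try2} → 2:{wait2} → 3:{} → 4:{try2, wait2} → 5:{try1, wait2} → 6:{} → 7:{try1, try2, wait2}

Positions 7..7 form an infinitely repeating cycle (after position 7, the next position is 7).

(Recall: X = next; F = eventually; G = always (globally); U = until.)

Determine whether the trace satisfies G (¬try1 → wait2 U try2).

¬try1 → wait2 U try2 must hold at every position from 0 onward. It fails at position 2, so G (¬try1 → wait2 U try2) is false.
Positions where ¬try1 holds: 0, 2, 3, 4, 6.
Check wait2 U try2 at each: 0→ok, 2→fails, 3→fails, 4→ok, 6→fails.

Violated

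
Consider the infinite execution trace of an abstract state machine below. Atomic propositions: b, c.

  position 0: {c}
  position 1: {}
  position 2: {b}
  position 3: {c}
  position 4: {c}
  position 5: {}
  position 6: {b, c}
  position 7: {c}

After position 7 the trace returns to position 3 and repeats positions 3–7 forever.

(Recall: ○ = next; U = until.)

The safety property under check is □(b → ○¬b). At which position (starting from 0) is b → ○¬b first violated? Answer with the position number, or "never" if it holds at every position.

never

b → ○¬b holds at every position 0..7, and those are all the positions the trace ever visits, so the invariant □(b → ○¬b) is never violated.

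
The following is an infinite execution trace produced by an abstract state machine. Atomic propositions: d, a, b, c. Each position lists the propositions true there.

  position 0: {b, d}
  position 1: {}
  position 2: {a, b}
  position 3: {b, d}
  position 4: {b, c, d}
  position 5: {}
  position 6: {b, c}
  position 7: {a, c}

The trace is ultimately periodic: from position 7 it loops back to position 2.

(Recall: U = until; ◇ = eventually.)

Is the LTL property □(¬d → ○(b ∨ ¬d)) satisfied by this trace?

Holds

¬d → ○(b ∨ ¬d) holds at every position 0..7, and those are all positions ever visited, so □(¬d → ○(b ∨ ¬d)) holds.
Positions where ¬d holds: 1, 2, 5, 6, 7.
Check ○(b ∨ ¬d) at each: 1→ok, 2→ok, 5→ok, 6→ok, 7→ok.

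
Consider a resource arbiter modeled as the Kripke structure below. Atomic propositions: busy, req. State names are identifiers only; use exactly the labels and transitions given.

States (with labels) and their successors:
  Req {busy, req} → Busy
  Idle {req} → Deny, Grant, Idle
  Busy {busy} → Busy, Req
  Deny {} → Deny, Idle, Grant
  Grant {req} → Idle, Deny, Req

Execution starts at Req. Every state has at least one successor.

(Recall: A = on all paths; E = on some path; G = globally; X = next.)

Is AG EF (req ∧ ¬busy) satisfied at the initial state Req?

States satisfying EF (req ∧ ¬busy): {Idle, Deny, Grant}.
States satisfying AG EF (req ∧ ¬busy): ∅.
Busy is reachable from Req and violates EF (req ∧ ¬busy), so AG fails at Req.
Req ∉ Sat(AG EF (req ∧ ¬busy)).

No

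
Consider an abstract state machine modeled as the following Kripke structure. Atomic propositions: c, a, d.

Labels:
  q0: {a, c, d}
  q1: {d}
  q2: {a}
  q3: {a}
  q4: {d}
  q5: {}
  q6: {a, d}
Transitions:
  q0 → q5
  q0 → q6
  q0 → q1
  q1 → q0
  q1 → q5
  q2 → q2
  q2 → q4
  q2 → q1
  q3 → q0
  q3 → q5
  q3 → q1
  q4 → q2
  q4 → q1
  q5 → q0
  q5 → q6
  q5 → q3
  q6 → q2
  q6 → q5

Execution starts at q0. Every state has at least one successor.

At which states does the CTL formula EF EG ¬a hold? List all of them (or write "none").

States satisfying EG ¬a: ∅.
States satisfying EF EG ¬a: ∅.

none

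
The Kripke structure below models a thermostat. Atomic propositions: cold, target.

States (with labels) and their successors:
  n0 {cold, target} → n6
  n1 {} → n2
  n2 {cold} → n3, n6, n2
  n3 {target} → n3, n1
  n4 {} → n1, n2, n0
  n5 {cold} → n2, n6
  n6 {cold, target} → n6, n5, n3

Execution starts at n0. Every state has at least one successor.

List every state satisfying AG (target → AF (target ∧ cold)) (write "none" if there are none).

none

States satisfying target → AF (target ∧ cold): {n0, n1, n2, n4, n5, n6}.
States satisfying AG (target → AF (target ∧ cold)): ∅.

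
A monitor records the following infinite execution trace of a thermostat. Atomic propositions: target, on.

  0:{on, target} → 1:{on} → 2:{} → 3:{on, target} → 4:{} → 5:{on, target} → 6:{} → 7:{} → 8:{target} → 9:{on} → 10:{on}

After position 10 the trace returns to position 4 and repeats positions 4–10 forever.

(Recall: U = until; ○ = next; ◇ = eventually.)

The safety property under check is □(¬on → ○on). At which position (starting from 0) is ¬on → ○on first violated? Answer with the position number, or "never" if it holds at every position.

Check ¬on → ○on at each position in order: 0 ✓, 1 ✓, 2 ✓, 3 ✓, 4 ✓, 5 ✓.
At position 6 the labels are {} and the next position 7 has {}, so ¬on → ○on is false there. This is the first violation.

6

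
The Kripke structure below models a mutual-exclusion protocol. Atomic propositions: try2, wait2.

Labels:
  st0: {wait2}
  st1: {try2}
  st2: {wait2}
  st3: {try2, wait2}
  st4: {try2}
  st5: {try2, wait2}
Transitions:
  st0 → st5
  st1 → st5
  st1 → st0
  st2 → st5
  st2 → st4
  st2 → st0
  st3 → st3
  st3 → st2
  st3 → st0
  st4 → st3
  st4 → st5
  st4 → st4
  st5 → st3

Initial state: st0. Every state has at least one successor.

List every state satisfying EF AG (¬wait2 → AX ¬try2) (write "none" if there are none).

States satisfying AG (¬wait2 → AX ¬try2): ∅.
States satisfying EF AG (¬wait2 → AX ¬try2): ∅.

none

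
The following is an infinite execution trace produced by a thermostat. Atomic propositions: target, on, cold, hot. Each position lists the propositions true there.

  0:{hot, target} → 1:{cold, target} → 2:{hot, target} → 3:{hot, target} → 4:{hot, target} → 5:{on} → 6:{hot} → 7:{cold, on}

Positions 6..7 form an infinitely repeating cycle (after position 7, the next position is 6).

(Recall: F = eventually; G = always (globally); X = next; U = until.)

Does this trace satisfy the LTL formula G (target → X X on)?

target → X X on must hold at every position from 0 onward. It fails at position 0, so G (target → X X on) is false.
Positions where target holds: 0, 1, 2, 3, 4.
Check X X on at each: 0→fails, 1→fails, 2→fails, 3→ok, 4→fails.

Violated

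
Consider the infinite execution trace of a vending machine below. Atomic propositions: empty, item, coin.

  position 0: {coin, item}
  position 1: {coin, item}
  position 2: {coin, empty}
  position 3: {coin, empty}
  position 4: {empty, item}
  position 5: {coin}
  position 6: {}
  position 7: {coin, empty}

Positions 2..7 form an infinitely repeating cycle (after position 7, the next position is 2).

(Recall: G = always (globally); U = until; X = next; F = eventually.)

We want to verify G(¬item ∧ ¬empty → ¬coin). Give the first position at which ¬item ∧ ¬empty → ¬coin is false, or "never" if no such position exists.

Check ¬item ∧ ¬empty → ¬coin at each position in order: 0 ✓, 1 ✓, 2 ✓, 3 ✓, 4 ✓.
At position 5 the labels are {coin}, so ¬item ∧ ¬empty → ¬coin is false there. This is the first violation.

5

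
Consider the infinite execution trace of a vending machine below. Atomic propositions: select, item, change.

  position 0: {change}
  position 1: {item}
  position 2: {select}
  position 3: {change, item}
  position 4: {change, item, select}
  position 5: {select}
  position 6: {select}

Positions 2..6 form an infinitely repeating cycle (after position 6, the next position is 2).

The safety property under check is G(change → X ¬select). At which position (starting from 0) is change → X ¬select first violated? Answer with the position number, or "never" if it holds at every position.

Check change → X ¬select at each position in order: 0 ✓, 1 ✓, 2 ✓.
At position 3 the labels are {change, item} and the next position 4 has {change, item, select}, so change → X ¬select is false there. This is the first violation.

3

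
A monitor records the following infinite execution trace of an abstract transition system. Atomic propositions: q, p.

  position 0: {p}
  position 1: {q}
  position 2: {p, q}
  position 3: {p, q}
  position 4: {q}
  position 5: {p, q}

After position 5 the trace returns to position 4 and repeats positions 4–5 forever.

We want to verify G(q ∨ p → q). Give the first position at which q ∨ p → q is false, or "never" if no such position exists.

0

At position 0 the labels are {p}, so q ∨ p → q is false there. This is the first violation.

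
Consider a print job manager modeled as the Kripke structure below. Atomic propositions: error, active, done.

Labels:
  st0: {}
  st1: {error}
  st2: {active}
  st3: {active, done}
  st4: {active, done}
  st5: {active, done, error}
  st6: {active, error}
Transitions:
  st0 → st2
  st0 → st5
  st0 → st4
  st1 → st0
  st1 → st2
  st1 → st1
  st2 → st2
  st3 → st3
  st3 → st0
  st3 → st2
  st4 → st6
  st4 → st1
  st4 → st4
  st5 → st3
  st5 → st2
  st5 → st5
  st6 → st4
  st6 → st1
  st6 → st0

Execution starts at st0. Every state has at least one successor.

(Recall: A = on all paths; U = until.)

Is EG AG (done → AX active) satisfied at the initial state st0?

Does not hold

States satisfying AG (done → AX active): {st2}.
States satisfying EG AG (done → AX active): {st2}.
No suitable path/successor from st0 witnesses the formula.
st0 ∉ Sat(EG AG (done → AX active)).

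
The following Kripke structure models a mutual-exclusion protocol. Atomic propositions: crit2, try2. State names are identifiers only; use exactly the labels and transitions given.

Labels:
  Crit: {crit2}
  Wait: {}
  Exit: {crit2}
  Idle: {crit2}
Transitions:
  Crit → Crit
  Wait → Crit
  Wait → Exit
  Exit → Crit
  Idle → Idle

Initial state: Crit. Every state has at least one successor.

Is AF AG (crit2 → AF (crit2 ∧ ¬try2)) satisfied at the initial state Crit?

States satisfying AG (crit2 → AF (crit2 ∧ ¬try2)): {Crit, Wait, Exit, Idle}.
States satisfying AF AG (crit2 → AF (crit2 ∧ ¬try2)): {Crit, Wait, Exit, Idle}.
Crit ∈ Sat(AF AG (crit2 → AF (crit2 ∧ ¬try2))).

Satisfied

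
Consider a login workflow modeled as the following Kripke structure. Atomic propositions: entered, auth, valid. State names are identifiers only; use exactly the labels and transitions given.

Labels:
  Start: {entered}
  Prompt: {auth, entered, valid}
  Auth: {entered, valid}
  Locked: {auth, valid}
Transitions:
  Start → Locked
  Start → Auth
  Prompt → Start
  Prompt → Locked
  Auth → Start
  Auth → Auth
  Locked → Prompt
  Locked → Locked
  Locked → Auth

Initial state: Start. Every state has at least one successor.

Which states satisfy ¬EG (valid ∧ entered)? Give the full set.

{Start, Prompt, Locked}

States satisfying valid ∧ entered: {Prompt, Auth}.
States satisfying EG (valid ∧ entered): {Auth}.
States satisfying ¬EG (valid ∧ entered): {Start, Prompt, Locked}.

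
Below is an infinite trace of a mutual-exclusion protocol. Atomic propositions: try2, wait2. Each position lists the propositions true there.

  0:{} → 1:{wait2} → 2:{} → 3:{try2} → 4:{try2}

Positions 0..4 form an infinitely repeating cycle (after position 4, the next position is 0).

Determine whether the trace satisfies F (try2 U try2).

try2 U try2 holds at position 3, which is reachable from 0, so F (try2 U try2) holds.

Satisfied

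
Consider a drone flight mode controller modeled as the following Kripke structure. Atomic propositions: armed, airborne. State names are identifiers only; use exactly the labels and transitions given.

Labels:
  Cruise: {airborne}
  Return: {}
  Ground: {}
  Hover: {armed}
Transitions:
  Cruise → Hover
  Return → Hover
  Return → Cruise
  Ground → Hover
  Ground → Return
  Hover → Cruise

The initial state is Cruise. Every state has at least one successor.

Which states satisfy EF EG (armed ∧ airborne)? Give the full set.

States satisfying EG (armed ∧ airborne): ∅.
States satisfying EF EG (armed ∧ airborne): ∅.

none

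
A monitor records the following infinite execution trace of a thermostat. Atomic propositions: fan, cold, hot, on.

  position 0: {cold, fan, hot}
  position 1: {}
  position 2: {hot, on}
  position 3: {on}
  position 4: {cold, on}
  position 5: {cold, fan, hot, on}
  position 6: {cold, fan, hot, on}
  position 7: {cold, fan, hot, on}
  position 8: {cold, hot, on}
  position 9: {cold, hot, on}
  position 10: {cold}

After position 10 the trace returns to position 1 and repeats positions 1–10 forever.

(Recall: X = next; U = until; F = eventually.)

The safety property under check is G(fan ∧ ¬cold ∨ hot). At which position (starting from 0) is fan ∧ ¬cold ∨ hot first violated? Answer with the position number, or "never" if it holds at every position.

Check fan ∧ ¬cold ∨ hot at each position in order: 0 ✓.
At position 1 the labels are {}, so fan ∧ ¬cold ∨ hot is false there. This is the first violation.

1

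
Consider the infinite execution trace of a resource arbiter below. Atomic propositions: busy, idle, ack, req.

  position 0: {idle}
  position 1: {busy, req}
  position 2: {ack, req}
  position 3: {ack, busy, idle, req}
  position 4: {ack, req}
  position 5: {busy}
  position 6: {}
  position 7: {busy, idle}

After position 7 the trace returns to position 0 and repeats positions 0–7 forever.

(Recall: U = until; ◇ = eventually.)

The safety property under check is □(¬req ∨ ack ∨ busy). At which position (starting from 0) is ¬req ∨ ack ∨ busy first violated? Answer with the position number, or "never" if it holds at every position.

¬req ∨ ack ∨ busy holds at every position 0..7, and those are all the positions the trace ever visits, so the invariant □(¬req ∨ ack ∨ busy) is never violated.

never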